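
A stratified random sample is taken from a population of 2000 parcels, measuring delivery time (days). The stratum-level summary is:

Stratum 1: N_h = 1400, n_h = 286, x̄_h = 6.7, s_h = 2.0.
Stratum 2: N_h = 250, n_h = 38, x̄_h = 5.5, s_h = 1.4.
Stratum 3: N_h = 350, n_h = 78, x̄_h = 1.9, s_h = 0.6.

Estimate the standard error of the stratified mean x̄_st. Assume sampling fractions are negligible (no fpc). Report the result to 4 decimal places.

V̂(x̄_st) = Σ W_h² s_h²/n_h, with W_h = N_h/N and N = 2000:
  stratum 1: (1400/2000)²·2.0²/286 = 0.00685315
  stratum 2: (250/2000)²·1.4²/38 = 0.000805921
  stratum 3: (350/2000)²·0.6²/78 = 0.000141346
V̂(x̄_st) = 0.00780041
SE(x̄_st) = √0.00780041 = 0.08832

SE(x̄_st) ≈ 0.0883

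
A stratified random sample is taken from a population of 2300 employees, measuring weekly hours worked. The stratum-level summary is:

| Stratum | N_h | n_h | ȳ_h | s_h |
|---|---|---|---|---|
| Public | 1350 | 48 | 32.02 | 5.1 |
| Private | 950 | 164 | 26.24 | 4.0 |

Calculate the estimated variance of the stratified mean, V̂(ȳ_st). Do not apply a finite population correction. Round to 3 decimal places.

V̂(ȳ_st) = Σ W_h² s_h²/n_h, with W_h = N_h/N and N = 2300:
  stratum Public: (1350/2300)²·5.1²/48 = 0.186686
  stratum Private: (950/2300)²·4.0²/164 = 0.0166444
V̂(ȳ_st) = 0.20333

V̂(ȳ_st) ≈ 0.203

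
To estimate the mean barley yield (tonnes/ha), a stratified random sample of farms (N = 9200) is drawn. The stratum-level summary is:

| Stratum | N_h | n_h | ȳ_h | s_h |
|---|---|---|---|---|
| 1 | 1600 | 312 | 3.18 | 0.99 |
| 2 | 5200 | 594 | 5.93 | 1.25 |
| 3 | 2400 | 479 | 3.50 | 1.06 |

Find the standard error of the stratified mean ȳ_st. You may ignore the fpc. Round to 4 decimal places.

V̂(ȳ_st) = Σ W_h² s_h²/n_h, with W_h = N_h/N and N = 9200:
  stratum 1: (1600/9200)²·0.99²/312 = 9.50124e-05
  stratum 2: (5200/9200)²·1.25²/594 = 0.000840359
  stratum 3: (2400/9200)²·1.06²/479 = 0.000159633
V̂(ȳ_st) = 0.001095
SE(ȳ_st) = √0.001095 = 0.0330908

SE(ȳ_st) ≈ 0.0331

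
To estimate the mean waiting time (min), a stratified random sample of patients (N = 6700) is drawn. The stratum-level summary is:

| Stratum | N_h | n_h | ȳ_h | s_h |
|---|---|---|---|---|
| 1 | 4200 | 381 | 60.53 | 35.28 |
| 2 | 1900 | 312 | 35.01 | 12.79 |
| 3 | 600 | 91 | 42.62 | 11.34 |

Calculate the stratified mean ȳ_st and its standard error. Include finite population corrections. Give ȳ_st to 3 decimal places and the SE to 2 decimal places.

ȳ_st ≈ 51.689, SE ≈ 1.10

ȳ_st = Σ W_h ȳ_h = (4200·60.53 + 1900·35.01 + 600·42.62)/6700 = 51.68910
V̂(ȳ_st) = Σ W_h² (1 − n_h/N_h) s_h²/n_h, with W_h = N_h/N and N = 6700:
  stratum 1: (4200/6700)²·(1 − 381/4200)·35.28²/381 = 1.1673
  stratum 2: (1900/6700)²·(1 − 312/1900)·12.79²/312 = 0.0352404
  stratum 3: (600/6700)²·(1 − 91/600)·11.34²/91 = 0.009614
V̂(ȳ_st) = 1.21215
SE(ȳ_st) = √1.21215 = 1.10098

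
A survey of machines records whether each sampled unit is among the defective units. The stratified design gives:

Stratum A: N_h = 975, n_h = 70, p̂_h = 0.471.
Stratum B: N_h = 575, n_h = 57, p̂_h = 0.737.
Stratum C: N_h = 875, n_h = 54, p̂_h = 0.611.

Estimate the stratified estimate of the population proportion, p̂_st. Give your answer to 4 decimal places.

p̂_st ≈ 0.5846

N = 2425; stratum weights W_h = N_h/N.
p̂_st = Σ W_h p̂_h = (975·0.471 + 575·0.737 + 875·0.611)/2425 = 0.58459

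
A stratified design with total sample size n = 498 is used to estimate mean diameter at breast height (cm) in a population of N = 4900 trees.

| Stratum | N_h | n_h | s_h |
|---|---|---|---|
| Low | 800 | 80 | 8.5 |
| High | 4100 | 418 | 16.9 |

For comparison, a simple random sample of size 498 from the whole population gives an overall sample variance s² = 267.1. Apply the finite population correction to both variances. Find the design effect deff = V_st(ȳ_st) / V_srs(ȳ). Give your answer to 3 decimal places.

V̂(ȳ_st) = Σ W_h² (1 − n_h/N_h) s_h²/n_h, with W_h = N_h/N and N = 4900:
  stratum Low: (800/4900)²·(1 − 80/800)·8.5²/80 = 0.021666
  stratum High: (4100/4900)²·(1 − 418/4100)·16.9²/418 = 0.429608
V_st = 0.451274
V_srs = (1 − 498/4900)·267.1/498 = 0.481835
deff = V_st / V_srs = 0.451274/0.481835 = 0.9366

deff ≈ 0.937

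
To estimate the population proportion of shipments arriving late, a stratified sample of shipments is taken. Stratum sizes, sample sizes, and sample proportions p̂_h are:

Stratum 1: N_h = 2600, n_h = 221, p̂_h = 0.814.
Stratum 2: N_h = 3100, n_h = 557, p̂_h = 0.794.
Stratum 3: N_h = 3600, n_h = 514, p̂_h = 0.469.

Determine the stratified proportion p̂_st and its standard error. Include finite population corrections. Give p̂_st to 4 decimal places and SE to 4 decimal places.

N = 9300; stratum weights W_h = N_h/N.
p̂_st = Σ W_h p̂_h = (2600·0.814 + 3100·0.794 + 3600·0.469)/9300 = 0.67378
V̂(p̂_st) = Σ W_h² (1 − n_h/N_h) p̂_h(1−p̂_h)/(n_h−1):
  stratum 1: (2600/9300)²·(1 − 221/2600)·0.814·0.186/220 = 4.92172e-05
  stratum 2: (3100/9300)²·(1 − 557/3100)·0.794·0.206/556 = 2.68136e-05
  stratum 3: (3600/9300)²·(1 − 514/3600)·0.469·0.531/513 = 6.23566e-05
V̂(p̂_st) = 0.000138387; SE = √V̂ = 0.0117638

p̂_st ≈ 0.6738, SE ≈ 0.0118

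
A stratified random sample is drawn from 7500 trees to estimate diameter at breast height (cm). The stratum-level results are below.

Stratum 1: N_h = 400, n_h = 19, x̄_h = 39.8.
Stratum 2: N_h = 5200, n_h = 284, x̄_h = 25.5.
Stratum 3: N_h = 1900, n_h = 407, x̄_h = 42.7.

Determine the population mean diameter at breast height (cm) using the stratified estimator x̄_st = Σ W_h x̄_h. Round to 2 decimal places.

N = Σ N_h = 7500. Stratum weights W_h = N_h/N.
x̄_st = (400·39.8 + 5200·25.5 + 1900·42.7) / 7500 = 30.6200

x̄_st ≈ 30.62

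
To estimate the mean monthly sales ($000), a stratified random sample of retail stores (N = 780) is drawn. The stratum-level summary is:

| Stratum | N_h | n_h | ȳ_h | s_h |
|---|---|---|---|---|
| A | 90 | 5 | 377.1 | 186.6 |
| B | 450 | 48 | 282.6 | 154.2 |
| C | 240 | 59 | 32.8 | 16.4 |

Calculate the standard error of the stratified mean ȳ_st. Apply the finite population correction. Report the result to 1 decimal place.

V̂(ȳ_st) = Σ W_h² (1 − n_h/N_h) s_h²/n_h, with W_h = N_h/N and N = 780:
  stratum A: (90/780)²·(1 − 5/90)·186.6²/5 = 87.564
  stratum B: (450/780)²·(1 − 48/450)·154.2²/48 = 147.291
  stratum C: (240/780)²·(1 − 59/240)·16.4²/59 = 0.325489
V̂(ȳ_st) = 235.181
SE(ȳ_st) = √235.181 = 15.3356

SE(ȳ_st) ≈ 15.3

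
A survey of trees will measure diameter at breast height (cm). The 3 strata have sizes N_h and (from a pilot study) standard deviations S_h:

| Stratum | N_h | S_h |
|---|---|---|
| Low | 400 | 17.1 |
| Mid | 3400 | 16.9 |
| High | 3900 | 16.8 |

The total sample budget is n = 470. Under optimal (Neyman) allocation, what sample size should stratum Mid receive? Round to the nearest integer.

Neyman allocation: n_h = n · N_h S_h / Σ N_i S_i, with n = 470.
  stratum Low: N_h·S_h = 400·17.1 = 6840.00
  stratum Mid: N_h·S_h = 3400·16.9 = 57460.00
  stratum High: N_h·S_h = 3900·16.8 = 65520.00
Σ N_h S_h = 129820.00
n for stratum Mid = 470·57460.00/129820.00 = 208.028 → 208

208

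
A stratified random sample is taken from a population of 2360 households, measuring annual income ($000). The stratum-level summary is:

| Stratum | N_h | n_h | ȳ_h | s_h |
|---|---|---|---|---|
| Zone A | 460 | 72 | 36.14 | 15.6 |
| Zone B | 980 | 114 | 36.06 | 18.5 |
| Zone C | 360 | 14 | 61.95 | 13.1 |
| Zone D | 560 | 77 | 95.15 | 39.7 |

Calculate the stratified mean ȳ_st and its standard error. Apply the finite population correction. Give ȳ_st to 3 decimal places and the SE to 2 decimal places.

ȳ_st ≈ 54.046, SE ≈ 1.35

ȳ_st = Σ W_h ȳ_h = (460·36.14 + 980·36.06 + 360·61.95 + 560·95.15)/2360 = 54.04627
V̂(ȳ_st) = Σ W_h² (1 − n_h/N_h) s_h²/n_h, with W_h = N_h/N and N = 2360:
  stratum Zone A: (460/2360)²·(1 − 72/460)·15.6²/72 = 0.108313
  stratum Zone B: (980/2360)²·(1 − 114/980)·18.5²/114 = 0.457466
  stratum Zone C: (360/2360)²·(1 − 14/360)·13.1²/14 = 0.274138
  stratum Zone D: (560/2360)²·(1 − 77/560)·39.7²/77 = 0.994034
V̂(ȳ_st) = 1.83395
SE(ȳ_st) = √1.83395 = 1.35423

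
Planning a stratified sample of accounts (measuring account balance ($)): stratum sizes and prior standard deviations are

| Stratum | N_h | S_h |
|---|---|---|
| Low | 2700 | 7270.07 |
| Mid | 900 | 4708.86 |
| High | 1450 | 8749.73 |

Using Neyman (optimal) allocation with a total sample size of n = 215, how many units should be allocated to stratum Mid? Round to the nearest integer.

Neyman allocation: n_h = n · N_h S_h / Σ N_i S_i, with n = 215.
  stratum Low: N_h·S_h = 2700·7270.07 = 19629189.00
  stratum Mid: N_h·S_h = 900·4708.86 = 4237974.00
  stratum High: N_h·S_h = 1450·8749.73 = 12687108.50
Σ N_h S_h = 36554271.50
n for stratum Mid = 215·4237974.00/36554271.50 = 24.926 → 25

25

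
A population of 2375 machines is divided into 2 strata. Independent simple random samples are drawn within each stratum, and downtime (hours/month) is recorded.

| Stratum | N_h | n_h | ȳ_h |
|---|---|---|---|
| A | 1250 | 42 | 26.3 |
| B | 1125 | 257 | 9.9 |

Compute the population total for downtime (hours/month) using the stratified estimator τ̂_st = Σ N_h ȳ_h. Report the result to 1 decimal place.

τ̂_st = Σ N_h ȳ_h = 1250·26.3 + 1125·9.9 = 44012.5

τ̂_st ≈ 44012.5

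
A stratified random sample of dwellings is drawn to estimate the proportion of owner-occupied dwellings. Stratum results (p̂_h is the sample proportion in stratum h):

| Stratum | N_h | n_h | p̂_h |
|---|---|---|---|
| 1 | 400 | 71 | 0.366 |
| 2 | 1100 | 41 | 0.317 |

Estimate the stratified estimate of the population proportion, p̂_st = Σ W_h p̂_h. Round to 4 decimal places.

N = 1500; stratum weights W_h = N_h/N.
p̂_st = Σ W_h p̂_h = (400·0.366 + 1100·0.317)/1500 = 0.33007

p̂_st ≈ 0.3301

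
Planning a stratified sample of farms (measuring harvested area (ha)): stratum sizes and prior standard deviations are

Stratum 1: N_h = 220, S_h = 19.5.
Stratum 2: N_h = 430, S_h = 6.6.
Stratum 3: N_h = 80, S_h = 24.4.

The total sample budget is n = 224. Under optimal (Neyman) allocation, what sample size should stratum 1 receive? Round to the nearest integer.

106

Neyman allocation: n_h = n · N_h S_h / Σ N_i S_i, with n = 224.
  stratum 1: N_h·S_h = 220·19.5 = 4290.00
  stratum 2: N_h·S_h = 430·6.6 = 2838.00
  stratum 3: N_h·S_h = 80·24.4 = 1952.00
Σ N_h S_h = 9080.00
n for stratum 1 = 224·4290.00/9080.00 = 105.833 → 106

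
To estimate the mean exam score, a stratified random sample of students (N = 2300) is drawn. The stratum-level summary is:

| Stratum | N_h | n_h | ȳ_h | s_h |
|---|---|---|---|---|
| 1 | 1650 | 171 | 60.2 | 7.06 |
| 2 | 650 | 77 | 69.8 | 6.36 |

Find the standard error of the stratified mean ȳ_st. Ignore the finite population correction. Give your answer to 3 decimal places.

SE(ȳ_st) ≈ 0.438

V̂(ȳ_st) = Σ W_h² s_h²/n_h, with W_h = N_h/N and N = 2300:
  stratum 1: (1650/2300)²·7.06²/171 = 0.150012
  stratum 2: (650/2300)²·6.36²/77 = 0.041956
V̂(ȳ_st) = 0.191968
SE(ȳ_st) = √0.191968 = 0.438141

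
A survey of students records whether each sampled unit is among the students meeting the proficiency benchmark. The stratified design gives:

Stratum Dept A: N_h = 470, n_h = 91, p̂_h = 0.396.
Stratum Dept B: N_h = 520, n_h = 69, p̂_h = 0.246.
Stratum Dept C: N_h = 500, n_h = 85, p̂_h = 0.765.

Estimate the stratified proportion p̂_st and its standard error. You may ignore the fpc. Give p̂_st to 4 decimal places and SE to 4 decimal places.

p̂_st ≈ 0.4675, SE ≈ 0.0289

N = 1490; stratum weights W_h = N_h/N.
p̂_st = Σ W_h p̂_h = (470·0.396 + 520·0.246 + 500·0.765)/1490 = 0.46748
V̂(p̂_st) = Σ W_h² p̂_h(1−p̂_h)/(n_h−1):
  stratum Dept A: (470/1490)²·0.396·0.604/90 = 0.000264431
  stratum Dept B: (520/1490)²·0.246·0.754/68 = 0.000332225
  stratum Dept C: (500/1490)²·0.765·0.235/84 = 0.000241
V̂(p̂_st) = 0.000837656; SE = √V̂ = 0.0289423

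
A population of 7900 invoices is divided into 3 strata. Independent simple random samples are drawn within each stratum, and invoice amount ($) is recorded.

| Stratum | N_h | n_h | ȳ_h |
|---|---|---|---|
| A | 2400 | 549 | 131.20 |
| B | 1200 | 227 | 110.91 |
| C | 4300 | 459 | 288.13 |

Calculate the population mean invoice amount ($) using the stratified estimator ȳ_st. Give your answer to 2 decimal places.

ȳ_st ≈ 213.54

N = Σ N_h = 7900. Stratum weights W_h = N_h/N.
ȳ_st = (2400·131.20 + 1200·110.91 + 4300·288.13) / 7900 = 213.5356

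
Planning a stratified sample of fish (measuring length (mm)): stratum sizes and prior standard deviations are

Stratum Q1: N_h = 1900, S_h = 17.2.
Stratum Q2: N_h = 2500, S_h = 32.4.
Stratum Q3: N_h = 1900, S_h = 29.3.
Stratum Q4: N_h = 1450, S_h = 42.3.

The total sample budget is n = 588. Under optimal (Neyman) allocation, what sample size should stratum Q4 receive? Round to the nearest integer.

Neyman allocation: n_h = n · N_h S_h / Σ N_i S_i, with n = 588.
  stratum Q1: N_h·S_h = 1900·17.2 = 32680.00
  stratum Q2: N_h·S_h = 2500·32.4 = 81000.00
  stratum Q3: N_h·S_h = 1900·29.3 = 55670.00
  stratum Q4: N_h·S_h = 1450·42.3 = 61335.00
Σ N_h S_h = 230685.00
n for stratum Q4 = 588·61335.00/230685.00 = 156.339 → 156

156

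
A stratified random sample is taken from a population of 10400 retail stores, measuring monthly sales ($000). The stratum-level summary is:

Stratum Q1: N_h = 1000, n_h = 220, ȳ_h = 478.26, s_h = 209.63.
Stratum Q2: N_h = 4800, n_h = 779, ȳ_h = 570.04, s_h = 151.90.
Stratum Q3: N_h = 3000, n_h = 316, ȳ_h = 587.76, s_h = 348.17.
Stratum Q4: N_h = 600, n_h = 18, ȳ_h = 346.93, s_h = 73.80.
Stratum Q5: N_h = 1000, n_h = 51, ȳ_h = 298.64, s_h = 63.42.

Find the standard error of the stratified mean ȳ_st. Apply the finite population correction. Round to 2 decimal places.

SE(ȳ_st) ≈ 6.08

V̂(ȳ_st) = Σ W_h² (1 − n_h/N_h) s_h²/n_h, with W_h = N_h/N and N = 10400:
  stratum Q1: (1000/10400)²·(1 − 220/1000)·209.63²/220 = 1.4405
  stratum Q2: (4800/10400)²·(1 − 779/4800)·151.90²/779 = 5.28551
  stratum Q3: (3000/10400)²·(1 − 316/3000)·348.17²/316 = 28.5583
  stratum Q4: (600/10400)²·(1 − 18/600)·73.80²/18 = 0.976895
  stratum Q5: (1000/10400)²·(1 − 51/1000)·63.42²/51 = 0.691961
V̂(ȳ_st) = 36.9532
SE(ȳ_st) = √36.9532 = 6.07891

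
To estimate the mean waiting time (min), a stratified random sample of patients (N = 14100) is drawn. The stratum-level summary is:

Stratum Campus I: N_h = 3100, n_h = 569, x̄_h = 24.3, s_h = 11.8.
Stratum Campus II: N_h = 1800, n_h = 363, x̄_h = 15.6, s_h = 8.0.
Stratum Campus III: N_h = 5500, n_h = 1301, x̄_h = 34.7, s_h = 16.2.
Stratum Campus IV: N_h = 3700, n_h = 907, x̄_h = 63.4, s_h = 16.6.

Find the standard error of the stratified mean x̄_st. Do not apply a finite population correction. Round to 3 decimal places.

V̂(x̄_st) = Σ W_h² s_h²/n_h, with W_h = N_h/N and N = 14100:
  stratum Campus I: (3100/14100)²·11.8²/569 = 0.0118287
  stratum Campus II: (1800/14100)²·8.0²/363 = 0.00287329
  stratum Campus III: (5500/14100)²·16.2²/1301 = 0.030693
  stratum Campus IV: (3700/14100)²·16.6²/907 = 0.0209206
V̂(x̄_st) = 0.0663156
SE(x̄_st) = √0.0663156 = 0.257518

SE(x̄_st) ≈ 0.258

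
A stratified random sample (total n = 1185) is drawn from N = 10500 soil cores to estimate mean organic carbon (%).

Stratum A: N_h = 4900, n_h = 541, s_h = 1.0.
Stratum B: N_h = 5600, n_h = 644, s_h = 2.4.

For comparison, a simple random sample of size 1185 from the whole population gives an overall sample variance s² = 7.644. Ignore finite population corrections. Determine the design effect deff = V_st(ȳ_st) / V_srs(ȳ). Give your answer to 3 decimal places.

deff ≈ 0.457

V̂(ȳ_st) = Σ W_h² s_h²/n_h, with W_h = N_h/N and N = 10500:
  stratum A: (4900/10500)²·1.0²/541 = 0.000402547
  stratum B: (5600/10500)²·2.4²/644 = 0.0025441
V_st = 0.00294665
V_srs = s²/n = 7.644/1185 = 0.00645063
deff = V_st / V_srs = 0.00294665/0.00645063 = 0.4568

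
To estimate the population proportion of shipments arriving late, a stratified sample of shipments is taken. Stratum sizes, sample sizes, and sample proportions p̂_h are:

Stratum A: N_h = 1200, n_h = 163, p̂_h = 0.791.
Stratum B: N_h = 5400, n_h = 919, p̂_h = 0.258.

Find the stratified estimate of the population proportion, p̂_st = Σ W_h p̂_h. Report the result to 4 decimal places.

p̂_st ≈ 0.3549

N = 6600; stratum weights W_h = N_h/N.
p̂_st = Σ W_h p̂_h = (1200·0.791 + 5400·0.258)/6600 = 0.35491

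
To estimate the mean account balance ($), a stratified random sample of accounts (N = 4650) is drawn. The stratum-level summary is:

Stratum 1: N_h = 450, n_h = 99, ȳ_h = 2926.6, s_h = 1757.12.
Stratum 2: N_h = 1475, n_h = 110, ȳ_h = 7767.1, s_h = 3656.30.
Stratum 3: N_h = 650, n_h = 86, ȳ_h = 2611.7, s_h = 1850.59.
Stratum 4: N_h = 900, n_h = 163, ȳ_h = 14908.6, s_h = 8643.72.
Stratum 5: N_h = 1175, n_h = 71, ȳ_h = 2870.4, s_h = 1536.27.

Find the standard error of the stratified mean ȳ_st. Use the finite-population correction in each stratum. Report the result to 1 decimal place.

V̂(ȳ_st) = Σ W_h² (1 − n_h/N_h) s_h²/n_h, with W_h = N_h/N and N = 4650:
  stratum 1: (450/4650)²·(1 − 99/450)·1757.12²/99 = 227.815
  stratum 2: (1475/4650)²·(1 − 110/1475)·3656.30²/110 = 11316.4
  stratum 3: (650/4650)²·(1 − 86/650)·1850.59²/86 = 675.163
  stratum 4: (900/4650)²·(1 − 163/900)·8643.72²/163 = 14061.1
  stratum 5: (1175/4650)²·(1 − 71/1175)·1536.27²/71 = 1994.24
V̂(ȳ_st) = 28274.7
SE(ȳ_st) = √28274.7 = 168.151

SE(ȳ_st) ≈ 168.2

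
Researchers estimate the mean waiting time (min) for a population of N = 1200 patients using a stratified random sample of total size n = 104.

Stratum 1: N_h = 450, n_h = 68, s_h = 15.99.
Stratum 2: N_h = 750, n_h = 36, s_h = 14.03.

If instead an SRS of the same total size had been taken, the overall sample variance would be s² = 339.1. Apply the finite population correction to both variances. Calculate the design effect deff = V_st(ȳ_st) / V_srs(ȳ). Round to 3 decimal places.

deff ≈ 0.834

V̂(ȳ_st) = Σ W_h² (1 − n_h/N_h) s_h²/n_h, with W_h = N_h/N and N = 1200:
  stratum 1: (450/1200)²·(1 − 68/450)·15.99²/68 = 0.44885
  stratum 2: (750/1200)²·(1 − 36/750)·14.03²/36 = 2.03334
V_st = 2.48219
V_srs = (1 − 104/1200)·339.1/104 = 2.97799
deff = V_st / V_srs = 2.48219/2.97799 = 0.8335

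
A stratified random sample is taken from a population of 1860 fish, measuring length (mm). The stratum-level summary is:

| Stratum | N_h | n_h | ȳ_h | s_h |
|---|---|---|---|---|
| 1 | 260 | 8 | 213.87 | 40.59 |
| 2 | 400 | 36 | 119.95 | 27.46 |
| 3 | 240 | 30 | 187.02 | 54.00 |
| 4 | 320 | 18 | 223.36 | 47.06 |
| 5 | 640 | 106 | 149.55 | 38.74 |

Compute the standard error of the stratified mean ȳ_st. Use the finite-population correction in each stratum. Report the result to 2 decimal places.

V̂(ȳ_st) = Σ W_h² (1 − n_h/N_h) s_h²/n_h, with W_h = N_h/N and N = 1860:
  stratum 1: (260/1860)²·(1 − 8/260)·40.59²/8 = 3.90028
  stratum 2: (400/1860)²·(1 − 36/400)·27.46²/36 = 0.881524
  stratum 3: (240/1860)²·(1 − 30/240)·54.00²/30 = 1.41602
  stratum 4: (320/1860)²·(1 − 18/320)·47.06²/18 = 3.43686
  stratum 5: (640/1860)²·(1 − 106/640)·38.74²/106 = 1.39865
V̂(ȳ_st) = 11.0333
SE(ȳ_st) = √11.0333 = 3.32165

SE(ȳ_st) ≈ 3.32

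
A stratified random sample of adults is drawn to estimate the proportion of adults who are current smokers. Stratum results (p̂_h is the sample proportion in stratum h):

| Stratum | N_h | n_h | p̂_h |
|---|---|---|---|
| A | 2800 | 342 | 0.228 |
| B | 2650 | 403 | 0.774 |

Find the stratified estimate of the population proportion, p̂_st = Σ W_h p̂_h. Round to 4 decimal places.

N = 5450; stratum weights W_h = N_h/N.
p̂_st = Σ W_h p̂_h = (2800·0.228 + 2650·0.774)/5450 = 0.49349

p̂_st ≈ 0.4935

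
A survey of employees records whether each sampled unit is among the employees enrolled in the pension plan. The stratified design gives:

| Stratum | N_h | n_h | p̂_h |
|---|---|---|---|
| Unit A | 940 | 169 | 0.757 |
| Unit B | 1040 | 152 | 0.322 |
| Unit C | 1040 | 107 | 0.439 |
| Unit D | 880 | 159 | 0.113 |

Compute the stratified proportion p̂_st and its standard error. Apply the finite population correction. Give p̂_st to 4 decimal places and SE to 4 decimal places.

N = 3900; stratum weights W_h = N_h/N.
p̂_st = Σ W_h p̂_h = (940·0.757 + 1040·0.322 + 1040·0.439 + 880·0.113)/3900 = 0.41089
V̂(p̂_st) = Σ W_h² (1 − n_h/N_h) p̂_h(1−p̂_h)/(n_h−1):
  stratum Unit A: (940/3900)²·(1 − 169/940)·0.757·0.243/168 = 5.2173e-05
  stratum Unit B: (1040/3900)²·(1 − 152/1040)·0.322·0.678/151 = 8.77861e-05
  stratum Unit C: (1040/3900)²·(1 − 107/1040)·0.439·0.561/106 = 0.00014822
  stratum Unit D: (880/3900)²·(1 − 159/880)·0.113·0.887/158 = 2.64627e-05
V̂(p̂_st) = 0.000314642; SE = √V̂ = 0.0177381

p̂_st ≈ 0.4109, SE ≈ 0.0177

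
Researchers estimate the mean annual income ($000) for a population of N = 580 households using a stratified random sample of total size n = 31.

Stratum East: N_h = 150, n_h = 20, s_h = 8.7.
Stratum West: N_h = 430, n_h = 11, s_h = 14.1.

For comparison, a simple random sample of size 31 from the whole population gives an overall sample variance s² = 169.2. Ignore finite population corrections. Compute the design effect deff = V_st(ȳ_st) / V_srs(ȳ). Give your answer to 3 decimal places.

V̂(ȳ_st) = Σ W_h² s_h²/n_h, with W_h = N_h/N and N = 580:
  stratum East: (150/580)²·8.7²/20 = 0.253125
  stratum West: (430/580)²·14.1²/11 = 9.93405
V_st = 10.1872
V_srs = s²/n = 169.2/31 = 5.45806
deff = V_st / V_srs = 10.1872/5.45806 = 1.8664

deff ≈ 1.866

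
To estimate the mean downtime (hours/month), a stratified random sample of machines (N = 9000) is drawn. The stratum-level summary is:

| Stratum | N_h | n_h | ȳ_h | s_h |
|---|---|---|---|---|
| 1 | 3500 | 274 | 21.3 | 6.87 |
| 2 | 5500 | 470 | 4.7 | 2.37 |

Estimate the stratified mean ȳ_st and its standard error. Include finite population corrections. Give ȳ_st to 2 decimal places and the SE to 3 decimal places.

ȳ_st = Σ W_h ȳ_h = (3500·21.3 + 5500·4.7)/9000 = 11.15556
V̂(ȳ_st) = Σ W_h² (1 − n_h/N_h) s_h²/n_h, with W_h = N_h/N and N = 9000:
  stratum 1: (3500/9000)²·(1 − 274/3500)·6.87²/274 = 0.024011
  stratum 2: (5500/9000)²·(1 − 470/5500)·2.37²/470 = 0.00408173
V̂(ȳ_st) = 0.0280927
SE(ȳ_st) = √0.0280927 = 0.167609

ȳ_st ≈ 11.16, SE ≈ 0.168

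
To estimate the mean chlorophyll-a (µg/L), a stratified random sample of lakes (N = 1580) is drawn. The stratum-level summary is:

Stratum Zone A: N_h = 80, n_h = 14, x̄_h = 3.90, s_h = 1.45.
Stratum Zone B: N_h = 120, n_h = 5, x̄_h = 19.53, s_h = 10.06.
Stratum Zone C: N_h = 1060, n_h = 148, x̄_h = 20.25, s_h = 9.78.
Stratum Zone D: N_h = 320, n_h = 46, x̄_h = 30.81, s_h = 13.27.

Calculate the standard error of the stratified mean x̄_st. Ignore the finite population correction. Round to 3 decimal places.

V̂(x̄_st) = Σ W_h² s_h²/n_h, with W_h = N_h/N and N = 1580:
  stratum Zone A: (80/1580)²·1.45²/14 = 0.000385012
  stratum Zone B: (120/1580)²·10.06²/5 = 0.116755
  stratum Zone C: (1060/1580)²·9.78²/148 = 0.29088
  stratum Zone D: (320/1580)²·13.27²/46 = 0.157025
V̂(x̄_st) = 0.565045
SE(x̄_st) = √0.565045 = 0.751695

SE(x̄_st) ≈ 0.752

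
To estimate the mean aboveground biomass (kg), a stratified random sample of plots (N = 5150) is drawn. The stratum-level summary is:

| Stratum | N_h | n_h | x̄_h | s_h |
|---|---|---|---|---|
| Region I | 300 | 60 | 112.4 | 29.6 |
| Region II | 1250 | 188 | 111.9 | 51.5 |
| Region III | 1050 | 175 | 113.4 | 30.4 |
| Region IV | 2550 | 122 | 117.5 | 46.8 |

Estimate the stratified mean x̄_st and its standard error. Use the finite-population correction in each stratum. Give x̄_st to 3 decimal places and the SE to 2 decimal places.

x̄_st = Σ W_h x̄_h = (300·112.4 + 1250·111.9 + 1050·113.4 + 2550·117.5)/5150 = 115.00777
V̂(x̄_st) = Σ W_h² (1 − n_h/N_h) s_h²/n_h, with W_h = N_h/N and N = 5150:
  stratum Region I: (300/5150)²·(1 − 60/300)·29.6²/60 = 0.0396415
  stratum Region II: (1250/5150)²·(1 − 188/1250)·51.5²/188 = 0.706117
  stratum Region III: (1050/5150)²·(1 − 175/1050)·30.4²/175 = 0.182933
  stratum Region IV: (2550/5150)²·(1 − 122/2550)·46.8²/122 = 4.19089
V̂(x̄_st) = 5.11958
SE(x̄_st) = √5.11958 = 2.26265

x̄_st ≈ 115.008, SE ≈ 2.26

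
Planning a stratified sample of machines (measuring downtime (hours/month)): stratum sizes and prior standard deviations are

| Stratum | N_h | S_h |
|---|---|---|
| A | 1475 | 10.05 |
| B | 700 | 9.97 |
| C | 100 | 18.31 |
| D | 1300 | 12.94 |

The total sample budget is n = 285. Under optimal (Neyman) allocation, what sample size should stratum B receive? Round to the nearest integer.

49

Neyman allocation: n_h = n · N_h S_h / Σ N_i S_i, with n = 285.
  stratum A: N_h·S_h = 1475·10.05 = 14823.75
  stratum B: N_h·S_h = 700·9.97 = 6979.00
  stratum C: N_h·S_h = 100·18.31 = 1831.00
  stratum D: N_h·S_h = 1300·12.94 = 16822.00
Σ N_h S_h = 40455.75
n for stratum B = 285·6979.00/40455.75 = 49.165 → 49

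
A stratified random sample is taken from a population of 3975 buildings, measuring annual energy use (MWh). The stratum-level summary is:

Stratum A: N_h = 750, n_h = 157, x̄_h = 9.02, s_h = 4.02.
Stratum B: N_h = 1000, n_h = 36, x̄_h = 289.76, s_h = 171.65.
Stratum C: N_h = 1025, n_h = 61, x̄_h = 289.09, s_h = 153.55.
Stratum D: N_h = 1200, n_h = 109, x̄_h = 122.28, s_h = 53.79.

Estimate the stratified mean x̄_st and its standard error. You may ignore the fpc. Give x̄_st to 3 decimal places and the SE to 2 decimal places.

x̄_st ≈ 186.057, SE ≈ 8.94

x̄_st = Σ W_h x̄_h = (750·9.02 + 1000·289.76 + 1025·289.09 + 1200·122.28)/3975 = 186.05742
V̂(x̄_st) = Σ W_h² s_h²/n_h, with W_h = N_h/N and N = 3975:
  stratum A: (750/3975)²·4.02²/157 = 0.00366438
  stratum B: (1000/3975)²·171.65²/36 = 51.7977
  stratum C: (1025/3975)²·153.55²/61 = 25.7006
  stratum D: (1200/3975)²·53.79²/109 = 2.41916
V̂(x̄_st) = 79.9212
SE(x̄_st) = √79.9212 = 8.93986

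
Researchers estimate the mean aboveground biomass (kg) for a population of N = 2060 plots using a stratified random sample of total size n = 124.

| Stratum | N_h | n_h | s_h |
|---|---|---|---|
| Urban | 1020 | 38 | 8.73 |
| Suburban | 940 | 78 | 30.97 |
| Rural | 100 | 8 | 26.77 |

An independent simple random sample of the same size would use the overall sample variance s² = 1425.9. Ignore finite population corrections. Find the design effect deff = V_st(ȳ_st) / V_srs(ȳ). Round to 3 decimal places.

V̂(ȳ_st) = Σ W_h² s_h²/n_h, with W_h = N_h/N and N = 2060:
  stratum Urban: (1020/2060)²·8.73²/38 = 0.491712
  stratum Suburban: (940/2060)²·30.97²/78 = 2.56041
  stratum Rural: (100/2060)²·26.77²/8 = 0.211092
V_st = 3.26321
V_srs = s²/n = 1425.9/124 = 11.4992
deff = V_st / V_srs = 3.26321/11.4992 = 0.2838

deff ≈ 0.284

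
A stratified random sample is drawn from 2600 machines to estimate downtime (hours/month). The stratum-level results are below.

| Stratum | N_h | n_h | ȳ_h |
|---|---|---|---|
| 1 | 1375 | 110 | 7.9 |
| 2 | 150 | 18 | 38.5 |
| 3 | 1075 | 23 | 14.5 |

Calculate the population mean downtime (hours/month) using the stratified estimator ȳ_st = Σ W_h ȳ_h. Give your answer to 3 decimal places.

N = Σ N_h = 2600. Stratum weights W_h = N_h/N.
ȳ_st = (1375·7.9 + 150·38.5 + 1075·14.5) / 2600 = 12.39423

ȳ_st ≈ 12.394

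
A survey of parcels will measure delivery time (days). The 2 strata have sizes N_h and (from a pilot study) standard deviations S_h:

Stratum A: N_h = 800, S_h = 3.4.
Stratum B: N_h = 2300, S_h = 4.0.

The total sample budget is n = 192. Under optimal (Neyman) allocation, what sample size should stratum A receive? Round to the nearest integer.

Neyman allocation: n_h = n · N_h S_h / Σ N_i S_i, with n = 192.
  stratum A: N_h·S_h = 800·3.4 = 2720.00
  stratum B: N_h·S_h = 2300·4.0 = 9200.00
Σ N_h S_h = 11920.00
n for stratum A = 192·2720.00/11920.00 = 43.812 → 44

44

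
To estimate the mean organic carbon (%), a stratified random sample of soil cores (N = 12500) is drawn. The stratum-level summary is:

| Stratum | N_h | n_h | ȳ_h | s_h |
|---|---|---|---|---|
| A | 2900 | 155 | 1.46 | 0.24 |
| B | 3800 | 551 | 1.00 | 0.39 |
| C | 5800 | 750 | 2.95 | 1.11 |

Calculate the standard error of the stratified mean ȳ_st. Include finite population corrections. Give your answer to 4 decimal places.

V̂(ȳ_st) = Σ W_h² (1 − n_h/N_h) s_h²/n_h, with W_h = N_h/N and N = 12500:
  stratum A: (2900/12500)²·(1 − 155/2900)·0.24²/155 = 1.89326e-05
  stratum B: (3800/12500)²·(1 − 551/3800)·0.39²/551 = 2.18118e-05
  stratum C: (5800/12500)²·(1 − 750/5800)·1.11²/750 = 0.000307953
V̂(ȳ_st) = 0.000348697
SE(ȳ_st) = √0.000348697 = 0.0186734

SE(ȳ_st) ≈ 0.0187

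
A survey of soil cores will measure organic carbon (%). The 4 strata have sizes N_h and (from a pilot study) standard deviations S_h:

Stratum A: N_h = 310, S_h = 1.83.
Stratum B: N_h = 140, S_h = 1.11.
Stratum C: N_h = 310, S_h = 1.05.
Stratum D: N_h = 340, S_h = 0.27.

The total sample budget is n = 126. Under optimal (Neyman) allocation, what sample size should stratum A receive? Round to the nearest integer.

Neyman allocation: n_h = n · N_h S_h / Σ N_i S_i, with n = 126.
  stratum A: N_h·S_h = 310·1.83 = 567.30
  stratum B: N_h·S_h = 140·1.11 = 155.40
  stratum C: N_h·S_h = 310·1.05 = 325.50
  stratum D: N_h·S_h = 340·0.27 = 91.80
Σ N_h S_h = 1140.00
n for stratum A = 126·567.30/1140.00 = 62.702 → 63

63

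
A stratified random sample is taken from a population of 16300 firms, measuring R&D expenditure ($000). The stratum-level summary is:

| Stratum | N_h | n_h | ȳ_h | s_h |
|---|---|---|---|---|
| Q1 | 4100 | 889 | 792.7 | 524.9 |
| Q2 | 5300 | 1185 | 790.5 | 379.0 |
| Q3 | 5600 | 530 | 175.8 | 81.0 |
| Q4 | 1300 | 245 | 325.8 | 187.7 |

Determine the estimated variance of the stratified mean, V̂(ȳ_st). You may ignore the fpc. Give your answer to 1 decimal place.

V̂(ȳ_st) = Σ W_h² s_h²/n_h, with W_h = N_h/N and N = 16300:
  stratum Q1: (4100/16300)²·524.9²/889 = 19.6085
  stratum Q2: (5300/16300)²·379.0²/1185 = 12.8155
  stratum Q3: (5600/16300)²·81.0²/530 = 1.46115
  stratum Q4: (1300/16300)²·187.7²/245 = 0.91469
V̂(ȳ_st) = 34.7998

V̂(ȳ_st) ≈ 34.8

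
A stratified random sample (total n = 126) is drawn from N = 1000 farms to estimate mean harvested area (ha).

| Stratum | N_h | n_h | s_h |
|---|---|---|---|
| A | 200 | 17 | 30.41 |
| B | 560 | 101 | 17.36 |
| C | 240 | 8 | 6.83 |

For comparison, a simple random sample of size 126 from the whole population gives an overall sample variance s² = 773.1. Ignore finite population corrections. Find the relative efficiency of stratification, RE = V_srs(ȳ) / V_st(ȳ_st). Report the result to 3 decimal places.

V̂(ȳ_st) = Σ W_h² s_h²/n_h, with W_h = N_h/N and N = 1000:
  stratum A: (200/1000)²·30.41²/17 = 2.17592
  stratum B: (560/1000)²·17.36²/101 = 0.935738
  stratum C: (240/1000)²·6.83²/8 = 0.335872
V_st = 3.44753
V_srs = s²/n = 773.1/126 = 6.13571
Relative efficiency = V_srs / V_st = 6.13571/3.44753 = 1.7797

RE ≈ 1.780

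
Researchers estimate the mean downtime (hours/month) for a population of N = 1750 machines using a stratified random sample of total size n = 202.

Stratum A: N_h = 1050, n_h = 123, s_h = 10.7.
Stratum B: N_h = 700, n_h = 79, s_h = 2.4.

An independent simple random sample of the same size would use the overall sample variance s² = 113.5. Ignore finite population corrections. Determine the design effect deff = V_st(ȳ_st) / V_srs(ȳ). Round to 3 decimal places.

deff ≈ 0.617

V̂(ȳ_st) = Σ W_h² s_h²/n_h, with W_h = N_h/N and N = 1750:
  stratum A: (1050/1750)²·10.7²/123 = 0.335093
  stratum B: (700/1750)²·2.4²/79 = 0.0116658
V_st = 0.346759
V_srs = s²/n = 113.5/202 = 0.561881
deff = V_st / V_srs = 0.346759/0.561881 = 0.6171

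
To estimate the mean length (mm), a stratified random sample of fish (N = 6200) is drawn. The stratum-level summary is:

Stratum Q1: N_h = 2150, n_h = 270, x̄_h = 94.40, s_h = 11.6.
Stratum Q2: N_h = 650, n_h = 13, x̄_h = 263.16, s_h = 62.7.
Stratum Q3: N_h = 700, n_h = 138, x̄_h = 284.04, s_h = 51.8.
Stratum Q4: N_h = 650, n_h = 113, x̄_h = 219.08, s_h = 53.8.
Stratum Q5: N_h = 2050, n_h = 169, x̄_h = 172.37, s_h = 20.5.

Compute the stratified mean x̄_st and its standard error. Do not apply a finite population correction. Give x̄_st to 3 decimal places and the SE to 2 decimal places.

x̄_st = Σ W_h x̄_h = (2150·94.40 + 650·263.16 + 700·284.04 + 650·219.08 + 2050·172.37)/6200 = 172.35524
V̂(x̄_st) = Σ W_h² s_h²/n_h, with W_h = N_h/N and N = 6200:
  stratum Q1: (2150/6200)²·11.6²/270 = 0.0599302
  stratum Q2: (650/6200)²·62.7²/13 = 3.3238
  stratum Q3: (700/6200)²·51.8²/138 = 0.247852
  stratum Q4: (650/6200)²·53.8²/113 = 0.281533
  stratum Q5: (2050/6200)²·20.5²/169 = 0.27186
V̂(x̄_st) = 4.18498
SE(x̄_st) = √4.18498 = 2.04572

x̄_st ≈ 172.355, SE ≈ 2.05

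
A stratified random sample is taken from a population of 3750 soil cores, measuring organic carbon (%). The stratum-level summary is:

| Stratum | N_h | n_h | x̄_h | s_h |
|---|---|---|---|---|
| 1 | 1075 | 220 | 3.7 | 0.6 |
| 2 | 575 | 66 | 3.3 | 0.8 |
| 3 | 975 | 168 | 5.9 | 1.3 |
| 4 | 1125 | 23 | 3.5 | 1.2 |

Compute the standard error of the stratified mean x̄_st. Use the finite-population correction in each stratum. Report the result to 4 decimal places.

V̂(x̄_st) = Σ W_h² (1 − n_h/N_h) s_h²/n_h, with W_h = N_h/N and N = 3750:
  stratum 1: (1075/3750)²·(1 − 220/1075)·0.6²/220 = 0.000106953
  stratum 2: (575/3750)²·(1 − 66/575)·0.8²/66 = 0.000201818
  stratum 3: (975/3750)²·(1 − 168/975)·1.3²/168 = 0.00056285
  stratum 4: (1125/3750)²·(1 − 23/1125)·1.2²/23 = 0.00551958
V̂(x̄_st) = 0.0063912
SE(x̄_st) = √0.0063912 = 0.079945

SE(x̄_st) ≈ 0.0799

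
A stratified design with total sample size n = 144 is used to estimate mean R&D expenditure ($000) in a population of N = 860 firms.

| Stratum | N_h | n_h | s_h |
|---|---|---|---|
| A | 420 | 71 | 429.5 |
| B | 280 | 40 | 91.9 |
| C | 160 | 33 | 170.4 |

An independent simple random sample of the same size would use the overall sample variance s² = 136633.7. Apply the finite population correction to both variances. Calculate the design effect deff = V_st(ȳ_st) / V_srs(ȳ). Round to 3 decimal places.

V̂(ȳ_st) = Σ W_h² (1 − n_h/N_h) s_h²/n_h, with W_h = N_h/N and N = 860:
  stratum A: (420/860)²·(1 − 71/420)·429.5²/71 = 514.927
  stratum B: (280/860)²·(1 − 40/280)·91.9²/40 = 19.1842
  stratum C: (160/860)²·(1 − 33/160)·170.4²/33 = 24.1742
V_st = 558.286
V_srs = (1 − 144/860)·136633.7/144 = 789.969
deff = V_st / V_srs = 558.286/789.969 = 0.7067

deff ≈ 0.707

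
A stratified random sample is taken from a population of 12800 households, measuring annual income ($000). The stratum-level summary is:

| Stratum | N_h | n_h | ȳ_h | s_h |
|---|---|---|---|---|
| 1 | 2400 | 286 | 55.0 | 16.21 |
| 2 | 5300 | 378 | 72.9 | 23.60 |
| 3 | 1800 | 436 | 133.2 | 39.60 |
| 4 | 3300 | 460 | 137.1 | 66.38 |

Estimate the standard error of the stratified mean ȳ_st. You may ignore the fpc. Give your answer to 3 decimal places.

SE(ȳ_st) ≈ 0.996

V̂(ȳ_st) = Σ W_h² s_h²/n_h, with W_h = N_h/N and N = 12800:
  stratum 1: (2400/12800)²·16.21²/286 = 0.0323
  stratum 2: (5300/12800)²·23.60²/378 = 0.252618
  stratum 3: (1800/12800)²·39.60²/436 = 0.0711261
  stratum 4: (3300/12800)²·66.38²/460 = 0.636685
V̂(ȳ_st) = 0.992729
SE(ȳ_st) = √0.992729 = 0.996358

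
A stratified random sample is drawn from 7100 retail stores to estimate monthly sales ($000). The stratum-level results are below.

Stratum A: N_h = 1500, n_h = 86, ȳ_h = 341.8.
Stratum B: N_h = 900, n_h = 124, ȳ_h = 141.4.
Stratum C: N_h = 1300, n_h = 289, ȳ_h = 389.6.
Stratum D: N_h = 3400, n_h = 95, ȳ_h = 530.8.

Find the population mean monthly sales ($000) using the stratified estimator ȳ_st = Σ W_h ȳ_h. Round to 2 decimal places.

ȳ_st ≈ 415.66

N = Σ N_h = 7100. Stratum weights W_h = N_h/N.
ȳ_st = (1500·341.8 + 900·141.4 + 1300·389.6 + 3400·530.8) / 7100 = 415.6563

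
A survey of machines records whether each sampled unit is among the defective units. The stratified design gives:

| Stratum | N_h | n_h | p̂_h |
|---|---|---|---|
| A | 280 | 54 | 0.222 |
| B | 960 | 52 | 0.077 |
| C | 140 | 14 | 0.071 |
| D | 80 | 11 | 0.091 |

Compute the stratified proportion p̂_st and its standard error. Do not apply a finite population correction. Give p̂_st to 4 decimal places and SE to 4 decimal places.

p̂_st ≈ 0.1050, SE ≈ 0.0282

N = 1460; stratum weights W_h = N_h/N.
p̂_st = Σ W_h p̂_h = (280·0.222 + 960·0.077 + 140·0.071 + 80·0.091)/1460 = 0.10500
V̂(p̂_st) = Σ W_h² p̂_h(1−p̂_h)/(n_h−1):
  stratum A: (280/1460)²·0.222·0.778/53 = 0.000119858
  stratum B: (960/1460)²·0.077·0.923/51 = 0.000602503
  stratum C: (140/1460)²·0.071·0.929/13 = 4.66532e-05
  stratum D: (80/1460)²·0.091·0.909/10 = 2.48359e-05
V̂(p̂_st) = 0.00079385; SE = √V̂ = 0.0281753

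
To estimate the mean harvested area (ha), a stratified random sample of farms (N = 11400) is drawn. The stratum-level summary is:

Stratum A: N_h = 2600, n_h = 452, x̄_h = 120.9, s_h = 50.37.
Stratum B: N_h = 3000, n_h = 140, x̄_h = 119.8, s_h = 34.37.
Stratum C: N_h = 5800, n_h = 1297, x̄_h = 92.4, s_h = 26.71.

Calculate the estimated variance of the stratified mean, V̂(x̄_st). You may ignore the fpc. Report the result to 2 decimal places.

V̂(x̄_st) ≈ 1.02

V̂(x̄_st) = Σ W_h² s_h²/n_h, with W_h = N_h/N and N = 11400:
  stratum A: (2600/11400)²·50.37²/452 = 0.291973
  stratum B: (3000/11400)²·34.37²/140 = 0.584338
  stratum C: (5800/11400)²·26.71²/1297 = 0.142382
V̂(x̄_st) = 1.01869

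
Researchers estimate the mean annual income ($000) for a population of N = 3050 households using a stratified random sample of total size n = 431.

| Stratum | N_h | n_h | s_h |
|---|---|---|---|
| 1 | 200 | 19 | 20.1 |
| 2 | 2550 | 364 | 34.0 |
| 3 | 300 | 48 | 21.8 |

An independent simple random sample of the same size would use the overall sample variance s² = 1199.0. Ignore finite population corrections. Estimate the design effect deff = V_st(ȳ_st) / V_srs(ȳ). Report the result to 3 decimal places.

deff ≈ 0.865

V̂(ȳ_st) = Σ W_h² s_h²/n_h, with W_h = N_h/N and N = 3050:
  stratum 1: (200/3050)²·20.1²/19 = 0.0914321
  stratum 2: (2550/3050)²·34.0²/364 = 2.21992
  stratum 3: (300/3050)²·21.8²/48 = 0.0957888
V_st = 2.40714
V_srs = s²/n = 1199.0/431 = 2.7819
deff = V_st / V_srs = 2.40714/2.7819 = 0.8653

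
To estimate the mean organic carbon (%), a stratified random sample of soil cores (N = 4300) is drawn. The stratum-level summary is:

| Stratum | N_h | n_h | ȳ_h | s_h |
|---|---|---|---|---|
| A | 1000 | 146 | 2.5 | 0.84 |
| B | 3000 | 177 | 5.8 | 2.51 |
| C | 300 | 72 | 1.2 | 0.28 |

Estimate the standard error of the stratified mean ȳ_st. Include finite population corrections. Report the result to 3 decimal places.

SE(ȳ_st) ≈ 0.129

V̂(ȳ_st) = Σ W_h² (1 − n_h/N_h) s_h²/n_h, with W_h = N_h/N and N = 4300:
  stratum A: (1000/4300)²·(1 − 146/1000)·0.84²/146 = 0.000223217
  stratum B: (3000/4300)²·(1 − 177/3000)·2.51²/177 = 0.0163031
  stratum C: (300/4300)²·(1 − 72/300)·0.28²/72 = 4.02812e-06
V̂(ȳ_st) = 0.0165303
SE(ȳ_st) = √0.0165303 = 0.12857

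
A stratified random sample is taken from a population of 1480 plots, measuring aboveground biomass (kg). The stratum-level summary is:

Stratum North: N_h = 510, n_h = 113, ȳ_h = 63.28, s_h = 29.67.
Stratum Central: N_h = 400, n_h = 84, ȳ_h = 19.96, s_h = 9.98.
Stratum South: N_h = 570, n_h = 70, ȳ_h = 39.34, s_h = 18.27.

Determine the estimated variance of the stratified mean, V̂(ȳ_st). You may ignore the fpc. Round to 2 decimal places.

V̂(ȳ_st) = Σ W_h² s_h²/n_h, with W_h = N_h/N and N = 1480:
  stratum North: (510/1480)²·29.67²/113 = 0.925068
  stratum Central: (400/1480)²·9.98²/84 = 0.0866121
  stratum South: (570/1480)²·18.27²/70 = 0.707303
V̂(ȳ_st) = 1.71898

V̂(ȳ_st) ≈ 1.72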